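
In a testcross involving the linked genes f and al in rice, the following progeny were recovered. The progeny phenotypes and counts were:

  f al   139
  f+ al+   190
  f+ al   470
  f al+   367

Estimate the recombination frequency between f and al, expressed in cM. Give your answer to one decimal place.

28.2 cM

The two most frequent classes, f+ al (470) and f al+ (367), are the parental types, so the F1 was f+ al / f al+.
The recombinant classes are f+ al+ and f al: 190 + 139 = 329.
Recombination frequency = 329/1166 = 0.2822 ≈ 28.2%, i.e. 28.2 cM.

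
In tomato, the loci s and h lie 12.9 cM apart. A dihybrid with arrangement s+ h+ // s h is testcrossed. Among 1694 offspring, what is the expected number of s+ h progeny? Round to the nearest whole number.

109

A map distance of 12.9 cM corresponds to a recombination frequency of 0.129.
The F1 is s+ h+ / s h, so s+ h is a recombinant gamete class with expected frequency r/2 = 0.129/2 = 0.0645.
Expected number = 0.0645 × 1694 = 109.26 ≈ 109.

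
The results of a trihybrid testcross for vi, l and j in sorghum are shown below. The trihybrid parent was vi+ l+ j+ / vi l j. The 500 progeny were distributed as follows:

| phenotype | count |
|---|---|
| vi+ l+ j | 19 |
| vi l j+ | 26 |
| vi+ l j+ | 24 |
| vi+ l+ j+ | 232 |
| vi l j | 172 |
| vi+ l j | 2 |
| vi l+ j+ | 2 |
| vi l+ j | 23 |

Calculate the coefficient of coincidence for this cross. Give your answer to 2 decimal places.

The two rarest classes, vi l+ j+ and vi+ l j, are the double crossovers. Comparing them with the parentals, only the vi allele has switched, so vi is the middle locus and the order is l – vi – j.
l–vi: (47 + 4)/500 = 0.1020; vi–j: (45 + 4)/500 = 0.0980.
Expected DCO frequency = 0.1020 × 0.0980 ≈ 0.01000; observed = 4/500 ≈ 0.00800.
Coefficient of coincidence = 0.00800/0.01000 ≈ 0.80.

0.80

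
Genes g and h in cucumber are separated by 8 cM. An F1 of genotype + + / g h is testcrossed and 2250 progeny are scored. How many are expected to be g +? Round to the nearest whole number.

A map distance of 8 cM corresponds to a recombination frequency of 0.080.
The F1 is + + / g h, so g + is a recombinant gamete class with expected frequency r/2 = 0.080/2 = 0.0400.
Expected number = 0.0400 × 2250 = 90.00 ≈ 90.

90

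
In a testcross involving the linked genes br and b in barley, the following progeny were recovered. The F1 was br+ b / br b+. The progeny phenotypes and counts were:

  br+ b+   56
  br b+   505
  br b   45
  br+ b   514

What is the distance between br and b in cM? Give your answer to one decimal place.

The recombinant classes are br+ b+ and br b: 56 + 45 = 101.
Recombination frequency = 101/1120 = 0.0902 ≈ 9.0%, i.e. 9.0 cM.

9.0 cM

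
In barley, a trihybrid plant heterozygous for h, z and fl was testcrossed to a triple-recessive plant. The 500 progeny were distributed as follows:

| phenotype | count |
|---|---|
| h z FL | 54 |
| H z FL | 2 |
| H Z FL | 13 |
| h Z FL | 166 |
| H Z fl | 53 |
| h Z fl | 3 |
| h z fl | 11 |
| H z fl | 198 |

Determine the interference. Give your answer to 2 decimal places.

0.23

The two most frequent reciprocal classes, h Z FL and H z fl, are the parental types, so the F1 was h Z FL / H z fl.
The two rarest classes, h Z fl and H z FL, are the double crossovers. Comparing them with the parentals, only the fl allele has switched, so fl is the middle locus and the order is z – fl – h.
z–fl: (107 + 5)/500 = 0.2240; fl–h: (24 + 5)/500 = 0.0580.
Expected DCO frequency = 0.2240 × 0.0580 ≈ 0.01299; observed = 5/500 ≈ 0.01000.
Coefficient of coincidence = 0.01000/0.01299 ≈ 0.77; interference = 1 − 0.77 = 0.23.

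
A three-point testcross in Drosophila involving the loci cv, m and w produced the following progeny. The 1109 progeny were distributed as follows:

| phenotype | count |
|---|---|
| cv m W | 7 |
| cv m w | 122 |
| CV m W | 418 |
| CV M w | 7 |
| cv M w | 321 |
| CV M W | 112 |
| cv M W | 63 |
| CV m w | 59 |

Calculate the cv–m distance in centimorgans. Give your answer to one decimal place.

22.4 centimorgans

The two most frequent reciprocal classes, cv M w and CV m W, are the parental types, so the F1 was cv M w / CV m W.
The two rarest classes, CV M w and cv m W, are the double crossovers. Comparing them with the parentals, only the cv allele has switched, so cv is the middle locus and the order is m – cv – w.
Crossovers in the m–cv interval produce the single-crossover classes cv m w and CV M W (122 + 112 = 234) plus the double crossovers (14).
RF(m–cv) = (234 + 14) / 1109 = 248/1109 = 0.2236 → 22.4 centimorgans.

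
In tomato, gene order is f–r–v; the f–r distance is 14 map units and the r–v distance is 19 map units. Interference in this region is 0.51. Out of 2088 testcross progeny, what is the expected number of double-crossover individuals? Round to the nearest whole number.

Map distances give recombination frequencies of 0.140 and 0.190 for the two intervals.
With interference 0.51 (so coincidence = 0.49), expected double-crossover frequency = 0.140 × 0.190 × 0.49 = 0.01303.
Expected number = 0.01303 × 2088 = 27.21 ≈ 27.

27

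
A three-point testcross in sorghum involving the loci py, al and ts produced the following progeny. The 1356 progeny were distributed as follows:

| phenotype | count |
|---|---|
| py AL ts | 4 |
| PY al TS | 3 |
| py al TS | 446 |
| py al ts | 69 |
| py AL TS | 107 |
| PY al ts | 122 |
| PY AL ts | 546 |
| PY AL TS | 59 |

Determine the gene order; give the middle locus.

py

The two most frequent reciprocal classes, PY AL ts and py al TS, are the parental types, so the F1 was PY AL ts / py al TS.
The two rarest classes, py AL ts and PY al TS, are the double crossovers. Comparing them with the parentals, only the py allele has switched, so py is the middle locus and the order is ts – py – al.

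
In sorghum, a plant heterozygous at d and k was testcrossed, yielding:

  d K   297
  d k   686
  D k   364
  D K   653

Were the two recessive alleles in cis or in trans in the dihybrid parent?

The two most frequent classes are D K (653) and d k (686); these are the parental (non-recombinant) types.
So the F1 carried D K on one chromosome and d k on the other — the recessive alleles are on the same chromosome (cis / coupling).

cis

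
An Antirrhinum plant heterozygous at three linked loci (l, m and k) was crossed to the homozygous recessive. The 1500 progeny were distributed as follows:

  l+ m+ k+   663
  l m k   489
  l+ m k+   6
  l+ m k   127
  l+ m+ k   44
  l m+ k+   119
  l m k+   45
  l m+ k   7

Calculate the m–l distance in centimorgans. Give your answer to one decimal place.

The two most frequent reciprocal classes, l m k and l+ m+ k+, are the parental types, so the F1 was l m k / l+ m+ k+.
The two rarest classes, l m+ k and l+ m k+, are the double crossovers. Comparing them with the parentals, only the m allele has switched, so m is the middle locus and the order is k – m – l.
Crossovers in the m–l interval produce the single-crossover classes l+ m k and l m+ k+ (127 + 119 = 246) plus the double crossovers (13).
RF(m–l) = (246 + 13) / 1500 = 259/1500 = 0.1727 → 17.3 centimorgans.

17.3 centimorgans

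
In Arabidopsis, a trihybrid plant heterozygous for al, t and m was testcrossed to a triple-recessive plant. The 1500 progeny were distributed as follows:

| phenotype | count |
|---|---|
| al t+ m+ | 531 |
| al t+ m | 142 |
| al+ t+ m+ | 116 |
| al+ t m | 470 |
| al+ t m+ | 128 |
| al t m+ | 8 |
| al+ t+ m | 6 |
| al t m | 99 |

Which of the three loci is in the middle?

t

The two most frequent reciprocal classes, al t+ m+ and al+ t m, are the parental types, so the F1 was al t+ m+ / al+ t m.
The two rarest classes, al t m+ and al+ t+ m, are the double crossovers. Comparing them with the parentals, only the t allele has switched, so t is the middle locus and the order is m – t – al.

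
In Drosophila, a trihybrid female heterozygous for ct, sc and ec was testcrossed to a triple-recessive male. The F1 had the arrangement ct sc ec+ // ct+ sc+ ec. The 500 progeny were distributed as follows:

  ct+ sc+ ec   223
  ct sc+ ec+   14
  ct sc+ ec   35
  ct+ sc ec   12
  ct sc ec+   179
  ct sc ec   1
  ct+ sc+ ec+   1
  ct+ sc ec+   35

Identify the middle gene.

ec

The two rarest classes, ct sc ec and ct+ sc+ ec+, are the double crossovers. Comparing them with the parentals, only the ec allele has switched, so ec is the middle locus and the order is sc – ec – ct.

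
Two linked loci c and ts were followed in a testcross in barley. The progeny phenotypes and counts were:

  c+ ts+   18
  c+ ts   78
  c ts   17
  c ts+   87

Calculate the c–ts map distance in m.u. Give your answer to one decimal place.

The two most frequent classes, c+ ts (78) and c ts+ (87), are the parental types, so the F1 was c+ ts / c ts+.
The recombinant classes are c+ ts+ and c ts: 18 + 17 = 35.
Recombination frequency = 35/200 = 0.1750 ≈ 17.5%, i.e. 17.5 m.u.

17.5 m.u.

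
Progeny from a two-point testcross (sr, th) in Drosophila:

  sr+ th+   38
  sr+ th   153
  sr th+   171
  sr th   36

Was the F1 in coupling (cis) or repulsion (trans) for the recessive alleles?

The two most frequent classes are sr+ th (153) and sr th+ (171); these are the parental (non-recombinant) types.
So the F1 carried sr+ th on one chromosome and sr th+ on the other — the recessive alleles are on opposite chromosomes (trans / repulsion).

trans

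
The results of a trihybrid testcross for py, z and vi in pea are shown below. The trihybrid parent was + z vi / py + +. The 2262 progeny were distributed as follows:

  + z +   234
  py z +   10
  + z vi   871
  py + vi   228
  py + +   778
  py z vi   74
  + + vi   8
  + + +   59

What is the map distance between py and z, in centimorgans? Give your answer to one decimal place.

6.7 centimorgans

The two rarest classes, + + vi and py z +, are the double crossovers. Comparing them with the parentals, only the z allele has switched, so z is the middle locus and the order is py – z – vi.
Crossovers in the py–z interval produce the single-crossover classes py z vi and + + + (74 + 59 = 133) plus the double crossovers (18).
RF(py–z) = (133 + 18) / 2262 = 151/2262 = 0.0668 → 6.7 centimorgans.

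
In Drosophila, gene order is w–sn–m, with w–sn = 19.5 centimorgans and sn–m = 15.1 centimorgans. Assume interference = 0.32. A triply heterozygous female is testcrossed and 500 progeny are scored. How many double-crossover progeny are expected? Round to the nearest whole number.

10

Map distances give recombination frequencies of 0.195 and 0.151 for the two intervals.
With interference 0.32 (so coincidence = 0.68), expected double-crossover frequency = 0.195 × 0.151 × 0.68 = 0.02002.
Expected number = 0.02002 × 500 = 10.01 ≈ 10.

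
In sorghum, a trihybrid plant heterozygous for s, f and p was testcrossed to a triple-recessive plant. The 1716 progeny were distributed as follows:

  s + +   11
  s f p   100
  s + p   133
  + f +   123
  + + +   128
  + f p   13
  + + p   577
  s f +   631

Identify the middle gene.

f

The two most frequent reciprocal classes, + + p and s f +, are the parental types, so the F1 was + + p / s f +.
The two rarest classes, + f p and s + +, are the double crossovers. Comparing them with the parentals, only the f allele has switched, so f is the middle locus and the order is p – f – s.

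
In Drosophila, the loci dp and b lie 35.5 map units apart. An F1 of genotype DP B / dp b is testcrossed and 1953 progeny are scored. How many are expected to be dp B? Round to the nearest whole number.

A map distance of 35.5 map units corresponds to a recombination frequency of 0.355.
The F1 is DP B / dp b, so dp B is a recombinant gamete class with expected frequency r/2 = 0.355/2 = 0.1775.
Expected number = 0.1775 × 1953 = 346.66 ≈ 347.

347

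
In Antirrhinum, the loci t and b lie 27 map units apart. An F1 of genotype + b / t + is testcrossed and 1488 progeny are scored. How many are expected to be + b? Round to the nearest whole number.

A map distance of 27 map units corresponds to a recombination frequency of 0.270.
The F1 is + b / t +, so + b is a parental gamete class with expected frequency (1 − r)/2 = 0.730/2 = 0.3650.
Expected number = 0.3650 × 1488 = 543.12 ≈ 543.

543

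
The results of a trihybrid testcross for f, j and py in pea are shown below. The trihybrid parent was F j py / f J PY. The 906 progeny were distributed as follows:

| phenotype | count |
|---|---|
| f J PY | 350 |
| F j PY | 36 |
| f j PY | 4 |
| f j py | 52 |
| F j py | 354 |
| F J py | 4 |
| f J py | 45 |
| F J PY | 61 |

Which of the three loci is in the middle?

The two rarest classes, F J py and f j PY, are the double crossovers. Comparing them with the parentals, only the j allele has switched, so j is the middle locus and the order is f – j – py.

j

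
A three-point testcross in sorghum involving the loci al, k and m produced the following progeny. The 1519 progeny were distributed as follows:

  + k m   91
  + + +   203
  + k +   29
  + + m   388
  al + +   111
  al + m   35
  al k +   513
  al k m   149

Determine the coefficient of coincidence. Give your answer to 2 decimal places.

The two most frequent reciprocal classes, + + m and al k +, are the parental types, so the F1 was + + m / al k +.
The two rarest classes, al + m and + k +, are the double crossovers. Comparing them with the parentals, only the al allele has switched, so al is the middle locus and the order is k – al – m.
k–al: (202 + 64)/1519 = 0.1751; al–m: (352 + 64)/1519 = 0.2739.
Expected DCO frequency = 0.1751 × 0.2739 ≈ 0.04796; observed = 64/1519 ≈ 0.04213.
Coefficient of coincidence = 0.04213/0.04796 ≈ 0.88.

0.88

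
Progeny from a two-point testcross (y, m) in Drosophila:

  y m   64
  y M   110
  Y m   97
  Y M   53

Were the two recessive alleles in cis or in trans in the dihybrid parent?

The two most frequent classes are Y m (97) and y M (110); these are the parental (non-recombinant) types.
So the F1 carried Y m on one chromosome and y M on the other — the recessive alleles are on opposite chromosomes (trans / repulsion).

trans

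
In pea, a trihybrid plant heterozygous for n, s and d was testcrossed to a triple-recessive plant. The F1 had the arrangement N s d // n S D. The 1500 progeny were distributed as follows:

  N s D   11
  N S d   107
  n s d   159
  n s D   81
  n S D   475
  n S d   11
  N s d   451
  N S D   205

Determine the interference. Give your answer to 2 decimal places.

The two rarest classes, N s D and n S d, are the double crossovers. Comparing them with the parentals, only the d allele has switched, so d is the middle locus and the order is s – d – n.
s–d: (188 + 22)/1500 = 0.1400; d–n: (364 + 22)/1500 = 0.2573.
Expected DCO frequency = 0.1400 × 0.2573 ≈ 0.03602; observed = 22/1500 ≈ 0.01467.
Coefficient of coincidence = 0.01467/0.03602 ≈ 0.41; interference = 1 − 0.41 = 0.59.

0.59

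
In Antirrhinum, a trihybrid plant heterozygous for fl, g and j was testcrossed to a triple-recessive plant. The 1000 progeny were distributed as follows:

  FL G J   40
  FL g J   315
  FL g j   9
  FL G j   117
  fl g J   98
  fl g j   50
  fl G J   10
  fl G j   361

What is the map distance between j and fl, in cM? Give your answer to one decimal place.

23.4 cM

The two most frequent reciprocal classes, fl G j and FL g J, are the parental types, so the F1 was fl G j / FL g J.
The two rarest classes, fl G J and FL g j, are the double crossovers. Comparing them with the parentals, only the j allele has switched, so j is the middle locus and the order is g – j – fl.
Crossovers in the j–fl interval produce the single-crossover classes FL G j and fl g J (117 + 98 = 215) plus the double crossovers (19).
RF(j–fl) = (215 + 19) / 1000 = 234/1000 = 0.2340 → 23.4 cM.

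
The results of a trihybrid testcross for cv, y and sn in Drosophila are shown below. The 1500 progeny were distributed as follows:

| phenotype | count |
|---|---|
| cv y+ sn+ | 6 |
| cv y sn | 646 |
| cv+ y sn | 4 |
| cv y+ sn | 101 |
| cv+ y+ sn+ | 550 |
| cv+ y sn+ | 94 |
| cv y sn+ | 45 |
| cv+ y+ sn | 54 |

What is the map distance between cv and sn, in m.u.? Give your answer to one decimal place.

The two most frequent reciprocal classes, cv+ y+ sn+ and cv y sn, are the parental types, so the F1 was cv+ y+ sn+ / cv y sn.
The two rarest classes, cv y+ sn+ and cv+ y sn, are the double crossovers. Comparing them with the parentals, only the cv allele has switched, so cv is the middle locus and the order is sn – cv – y.
Crossovers in the sn–cv interval produce the single-crossover classes cv+ y+ sn and cv y sn+ (54 + 45 = 99) plus the double crossovers (10).
RF(sn–cv) = (99 + 10) / 1500 = 109/1500 = 0.0727 → 7.3 m.u.

7.3 m.u.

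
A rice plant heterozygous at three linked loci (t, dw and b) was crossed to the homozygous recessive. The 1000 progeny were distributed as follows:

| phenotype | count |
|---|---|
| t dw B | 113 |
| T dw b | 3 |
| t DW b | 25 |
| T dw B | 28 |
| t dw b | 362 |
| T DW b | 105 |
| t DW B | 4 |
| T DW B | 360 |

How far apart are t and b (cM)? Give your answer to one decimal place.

22.5 cM

The two most frequent reciprocal classes, T DW B and t dw b, are the parental types, so the F1 was T DW B / t dw b.
The two rarest classes, t DW B and T dw b, are the double crossovers. Comparing them with the parentals, only the t allele has switched, so t is the middle locus and the order is b – t – dw.
Crossovers in the b–t interval produce the single-crossover classes T DW b and t dw B (105 + 113 = 218) plus the double crossovers (7).
RF(b–t) = (218 + 7) / 1000 = 225/1000 = 0.2250 → 22.5 cM.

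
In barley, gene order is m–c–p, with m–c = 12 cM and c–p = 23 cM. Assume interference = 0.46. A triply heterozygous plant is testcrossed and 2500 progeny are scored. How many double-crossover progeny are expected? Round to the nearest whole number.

Map distances give recombination frequencies of 0.120 and 0.230 for the two intervals.
With interference 0.46 (so coincidence = 0.54), expected double-crossover frequency = 0.120 × 0.230 × 0.54 = 0.01490.
Expected number = 0.01490 × 2500 = 37.26 ≈ 37.

37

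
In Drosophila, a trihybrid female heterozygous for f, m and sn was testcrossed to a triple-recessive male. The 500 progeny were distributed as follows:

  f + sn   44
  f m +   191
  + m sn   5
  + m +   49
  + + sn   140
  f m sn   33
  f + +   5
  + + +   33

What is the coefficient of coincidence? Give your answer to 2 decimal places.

The two most frequent reciprocal classes, f m + and + + sn, are the parental types, so the F1 was f m + / + + sn.
The two rarest classes, f + + and + m sn, are the double crossovers. Comparing them with the parentals, only the m allele has switched, so m is the middle locus and the order is sn – m – f.
sn–m: (66 + 10)/500 = 0.1520; m–f: (93 + 10)/500 = 0.2060.
Expected DCO frequency = 0.1520 × 0.2060 ≈ 0.03131; observed = 10/500 ≈ 0.02000.
Coefficient of coincidence = 0.02000/0.03131 ≈ 0.64.

0.64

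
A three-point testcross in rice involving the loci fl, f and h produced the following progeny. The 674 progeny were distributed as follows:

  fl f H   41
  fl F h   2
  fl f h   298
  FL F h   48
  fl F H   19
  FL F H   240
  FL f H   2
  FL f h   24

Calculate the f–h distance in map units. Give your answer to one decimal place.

The two most frequent reciprocal classes, fl f h and FL F H, are the parental types, so the F1 was fl f h / FL F H.
The two rarest classes, fl F h and FL f H, are the double crossovers. Comparing them with the parentals, only the f allele has switched, so f is the middle locus and the order is fl – f – h.
Crossovers in the f–h interval produce the single-crossover classes fl f H and FL F h (41 + 48 = 89) plus the double crossovers (4).
RF(f–h) = (89 + 4) / 674 = 93/674 = 0.1380 → 13.8 map units.

13.8 map units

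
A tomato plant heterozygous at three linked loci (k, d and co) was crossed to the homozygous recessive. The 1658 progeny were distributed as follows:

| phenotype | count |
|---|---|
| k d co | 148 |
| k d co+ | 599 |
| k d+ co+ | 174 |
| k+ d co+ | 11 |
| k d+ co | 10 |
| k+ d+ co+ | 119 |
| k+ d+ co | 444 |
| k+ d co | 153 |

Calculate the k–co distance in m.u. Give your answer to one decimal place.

17.4 m.u.

The two most frequent reciprocal classes, k+ d+ co and k d co+, are the parental types, so the F1 was k+ d+ co / k d co+.
The two rarest classes, k d+ co and k+ d co+, are the double crossovers. Comparing them with the parentals, only the k allele has switched, so k is the middle locus and the order is d – k – co.
Crossovers in the k–co interval produce the single-crossover classes k+ d+ co+ and k d co (119 + 148 = 267) plus the double crossovers (21).
RF(k–co) = (267 + 21) / 1658 = 288/1658 = 0.1737 → 17.4 m.u.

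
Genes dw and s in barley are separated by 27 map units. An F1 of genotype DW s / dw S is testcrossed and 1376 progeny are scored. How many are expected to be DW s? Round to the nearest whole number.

A map distance of 27 map units corresponds to a recombination frequency of 0.270.
The F1 is DW s / dw S, so DW s is a parental gamete class with expected frequency (1 − r)/2 = 0.730/2 = 0.3650.
Expected number = 0.3650 × 1376 = 502.24 ≈ 502.

502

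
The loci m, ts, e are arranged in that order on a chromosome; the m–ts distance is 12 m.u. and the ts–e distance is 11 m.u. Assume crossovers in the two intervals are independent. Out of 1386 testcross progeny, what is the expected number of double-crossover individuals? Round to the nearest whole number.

Map distances give recombination frequencies of 0.120 and 0.110 for the two intervals.
With no interference, expected double-crossover frequency = 0.120 × 0.110 = 0.01320.
Expected number = 0.01320 × 1386 = 18.30 ≈ 18.

18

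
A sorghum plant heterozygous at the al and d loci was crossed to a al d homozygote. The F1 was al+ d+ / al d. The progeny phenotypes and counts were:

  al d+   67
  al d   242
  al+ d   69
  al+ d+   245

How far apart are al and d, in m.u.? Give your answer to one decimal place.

The recombinant classes are al+ d and al d+: 69 + 67 = 136.
Recombination frequency = 136/623 = 0.2183 ≈ 21.8%, i.e. 21.8 m.u.

21.8 m.u.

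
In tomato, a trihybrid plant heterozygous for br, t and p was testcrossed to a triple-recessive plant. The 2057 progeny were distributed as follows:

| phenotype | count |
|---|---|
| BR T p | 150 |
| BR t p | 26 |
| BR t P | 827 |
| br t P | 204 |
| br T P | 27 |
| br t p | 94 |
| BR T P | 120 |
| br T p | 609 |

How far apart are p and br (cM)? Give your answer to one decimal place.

The two most frequent reciprocal classes, br T p and BR t P, are the parental types, so the F1 was br T p / BR t P.
The two rarest classes, br T P and BR t p, are the double crossovers. Comparing them with the parentals, only the p allele has switched, so p is the middle locus and the order is t – p – br.
Crossovers in the p–br interval produce the single-crossover classes BR T p and br t P (150 + 204 = 354) plus the double crossovers (53).
RF(p–br) = (354 + 53) / 2057 = 407/2057 = 0.1979 → 19.8 cM.

19.8 cM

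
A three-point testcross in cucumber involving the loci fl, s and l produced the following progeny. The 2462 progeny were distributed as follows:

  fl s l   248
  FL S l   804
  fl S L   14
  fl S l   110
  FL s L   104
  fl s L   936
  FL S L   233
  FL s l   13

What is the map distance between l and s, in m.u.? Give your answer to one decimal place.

The two most frequent reciprocal classes, fl s L and FL S l, are the parental types, so the F1 was fl s L / FL S l.
The two rarest classes, fl S L and FL s l, are the double crossovers. Comparing them with the parentals, only the s allele has switched, so s is the middle locus and the order is fl – s – l.
Crossovers in the s–l interval produce the single-crossover classes fl s l and FL S L (248 + 233 = 481) plus the double crossovers (27).
RF(s–l) = (481 + 27) / 2462 = 508/2462 = 0.2063 → 20.6 m.u.

20.6 m.u.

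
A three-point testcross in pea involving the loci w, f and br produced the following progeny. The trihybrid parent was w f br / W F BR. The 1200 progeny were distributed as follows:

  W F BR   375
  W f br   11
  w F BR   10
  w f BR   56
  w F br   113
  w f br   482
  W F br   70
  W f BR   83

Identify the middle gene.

The two rarest classes, W f br and w F BR, are the double crossovers. Comparing them with the parentals, only the w allele has switched, so w is the middle locus and the order is br – w – f.

w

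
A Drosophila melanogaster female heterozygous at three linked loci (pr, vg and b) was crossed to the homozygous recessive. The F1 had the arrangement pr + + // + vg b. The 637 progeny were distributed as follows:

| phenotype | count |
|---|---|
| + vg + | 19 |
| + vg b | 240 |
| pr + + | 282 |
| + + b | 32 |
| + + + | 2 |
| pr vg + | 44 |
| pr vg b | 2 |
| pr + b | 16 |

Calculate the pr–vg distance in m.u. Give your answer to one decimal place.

The two rarest classes, + + + and pr vg b, are the double crossovers. Comparing them with the parentals, only the pr allele has switched, so pr is the middle locus and the order is vg – pr – b.
Crossovers in the vg–pr interval produce the single-crossover classes pr vg + and + + b (44 + 32 = 76) plus the double crossovers (4).
RF(vg–pr) = (76 + 4) / 637 = 80/637 = 0.1256 → 12.6 m.u.

12.6 m.u.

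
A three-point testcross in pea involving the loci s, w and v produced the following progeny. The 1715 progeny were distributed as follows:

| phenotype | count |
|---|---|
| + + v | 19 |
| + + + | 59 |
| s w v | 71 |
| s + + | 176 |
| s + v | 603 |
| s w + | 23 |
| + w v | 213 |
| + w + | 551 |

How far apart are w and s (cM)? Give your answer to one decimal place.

The two most frequent reciprocal classes, + w + and s + v, are the parental types, so the F1 was + w + / s + v.
The two rarest classes, s w + and + + v, are the double crossovers. Comparing them with the parentals, only the s allele has switched, so s is the middle locus and the order is w – s – v.
Crossovers in the w–s interval produce the single-crossover classes + + + and s w v (59 + 71 = 130) plus the double crossovers (42).
RF(w–s) = (130 + 42) / 1715 = 172/1715 = 0.1003 → 10.0 cM.

10.0 cM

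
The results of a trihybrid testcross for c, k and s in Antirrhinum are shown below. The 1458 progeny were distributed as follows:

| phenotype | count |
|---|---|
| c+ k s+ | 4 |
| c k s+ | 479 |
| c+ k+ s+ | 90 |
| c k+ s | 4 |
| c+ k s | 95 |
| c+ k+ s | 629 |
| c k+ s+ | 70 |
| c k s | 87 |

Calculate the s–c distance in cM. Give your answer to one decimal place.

The two most frequent reciprocal classes, c k s+ and c+ k+ s, are the parental types, so the F1 was c k s+ / c+ k+ s.
The two rarest classes, c+ k s+ and c k+ s, are the double crossovers. Comparing them with the parentals, only the c allele has switched, so c is the middle locus and the order is s – c – k.
Crossovers in the s–c interval produce the single-crossover classes c k s and c+ k+ s+ (87 + 90 = 177) plus the double crossovers (8).
RF(s–c) = (177 + 8) / 1458 = 185/1458 = 0.1269 → 12.7 cM.

12.7 cM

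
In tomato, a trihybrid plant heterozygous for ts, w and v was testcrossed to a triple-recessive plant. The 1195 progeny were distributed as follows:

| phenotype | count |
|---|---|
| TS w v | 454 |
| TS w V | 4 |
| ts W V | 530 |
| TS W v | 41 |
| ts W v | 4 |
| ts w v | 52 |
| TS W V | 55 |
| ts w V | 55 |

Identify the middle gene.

v

The two most frequent reciprocal classes, ts W V and TS w v, are the parental types, so the F1 was ts W V / TS w v.
The two rarest classes, ts W v and TS w V, are the double crossovers. Comparing them with the parentals, only the v allele has switched, so v is the middle locus and the order is ts – v – w.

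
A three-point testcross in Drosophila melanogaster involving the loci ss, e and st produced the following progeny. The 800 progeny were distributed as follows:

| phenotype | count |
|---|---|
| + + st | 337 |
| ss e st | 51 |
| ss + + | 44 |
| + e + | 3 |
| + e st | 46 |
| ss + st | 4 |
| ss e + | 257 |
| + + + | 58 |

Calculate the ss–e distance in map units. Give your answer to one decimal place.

The two most frequent reciprocal classes, + + st and ss e +, are the parental types, so the F1 was + + st / ss e +.
The two rarest classes, ss + st and + e +, are the double crossovers. Comparing them with the parentals, only the ss allele has switched, so ss is the middle locus and the order is st – ss – e.
Crossovers in the ss–e interval produce the single-crossover classes + e st and ss + + (46 + 44 = 90) plus the double crossovers (7).
RF(ss–e) = (90 + 7) / 800 = 97/800 = 0.1212 → 12.1 map units.

12.1 map units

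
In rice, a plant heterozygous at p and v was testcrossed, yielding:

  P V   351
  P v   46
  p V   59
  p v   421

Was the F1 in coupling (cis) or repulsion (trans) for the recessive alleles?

The two most frequent classes are P V (351) and p v (421); these are the parental (non-recombinant) types.
So the F1 carried P V on one chromosome and p v on the other — the recessive alleles are on the same chromosome (cis / coupling).

cis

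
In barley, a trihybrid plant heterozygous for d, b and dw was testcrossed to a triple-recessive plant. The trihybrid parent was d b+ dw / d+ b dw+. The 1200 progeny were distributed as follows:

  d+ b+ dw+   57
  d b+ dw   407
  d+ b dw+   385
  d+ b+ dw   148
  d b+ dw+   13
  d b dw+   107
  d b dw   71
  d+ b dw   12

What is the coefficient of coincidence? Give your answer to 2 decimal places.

0.70

The two rarest classes, d b+ dw+ and d+ b dw, are the double crossovers. Comparing them with the parentals, only the dw allele has switched, so dw is the middle locus and the order is d – dw – b.
d–dw: (255 + 25)/1200 = 0.2333; dw–b: (128 + 25)/1200 = 0.1275.
Expected DCO frequency = 0.2333 × 0.1275 ≈ 0.02975; observed = 25/1200 ≈ 0.02083.
Coefficient of coincidence = 0.02083/0.02975 ≈ 0.70.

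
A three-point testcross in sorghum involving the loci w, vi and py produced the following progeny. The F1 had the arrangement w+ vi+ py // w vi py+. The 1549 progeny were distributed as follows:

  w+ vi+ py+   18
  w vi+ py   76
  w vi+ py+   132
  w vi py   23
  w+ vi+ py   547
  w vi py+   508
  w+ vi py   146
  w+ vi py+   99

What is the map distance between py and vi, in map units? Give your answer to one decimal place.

The two rarest classes, w+ vi+ py+ and w vi py, are the double crossovers. Comparing them with the parentals, only the py allele has switched, so py is the middle locus and the order is w – py – vi.
Crossovers in the py–vi interval produce the single-crossover classes w+ vi py and w vi+ py+ (146 + 132 = 278) plus the double crossovers (41).
RF(py–vi) = (278 + 41) / 1549 = 319/1549 = 0.2059 → 20.6 map units.

20.6 map units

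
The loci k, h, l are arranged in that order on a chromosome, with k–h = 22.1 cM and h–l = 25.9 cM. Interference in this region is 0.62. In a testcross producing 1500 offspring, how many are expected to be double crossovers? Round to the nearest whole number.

Map distances give recombination frequencies of 0.221 and 0.259 for the two intervals.
With interference 0.62 (so coincidence = 0.38), expected double-crossover frequency = 0.221 × 0.259 × 0.38 = 0.02175.
Expected number = 0.02175 × 1500 = 32.63 ≈ 33.

33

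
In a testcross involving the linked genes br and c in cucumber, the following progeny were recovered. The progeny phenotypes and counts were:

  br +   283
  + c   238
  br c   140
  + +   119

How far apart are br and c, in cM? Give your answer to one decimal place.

33.2 cM

The two most frequent classes, + c (238) and br + (283), are the parental types, so the F1 was + c / br +.
The recombinant classes are + + and br c: 119 + 140 = 259.
Recombination frequency = 259/780 = 0.3321 ≈ 33.2%, i.e. 33.2 cM.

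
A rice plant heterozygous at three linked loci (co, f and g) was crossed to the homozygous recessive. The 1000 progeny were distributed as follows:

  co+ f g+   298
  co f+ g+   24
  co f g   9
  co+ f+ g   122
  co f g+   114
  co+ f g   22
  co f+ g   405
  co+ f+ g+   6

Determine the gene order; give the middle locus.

f

The two most frequent reciprocal classes, co+ f g+ and co f+ g, are the parental types, so the F1 was co+ f g+ / co f+ g.
The two rarest classes, co+ f+ g+ and co f g, are the double crossovers. Comparing them with the parentals, only the f allele has switched, so f is the middle locus and the order is g – f – co.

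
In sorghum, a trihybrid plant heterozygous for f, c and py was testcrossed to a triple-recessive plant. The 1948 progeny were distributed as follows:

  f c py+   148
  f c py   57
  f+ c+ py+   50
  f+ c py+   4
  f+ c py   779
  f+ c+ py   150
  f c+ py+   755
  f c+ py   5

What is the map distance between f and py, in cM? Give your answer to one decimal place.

6.0 cM

The two most frequent reciprocal classes, f+ c py and f c+ py+, are the parental types, so the F1 was f+ c py / f c+ py+.
The two rarest classes, f+ c py+ and f c+ py, are the double crossovers. Comparing them with the parentals, only the py allele has switched, so py is the middle locus and the order is f – py – c.
Crossovers in the f–py interval produce the single-crossover classes f c py and f+ c+ py+ (57 + 50 = 107) plus the double crossovers (9).
RF(f–py) = (107 + 9) / 1948 = 116/1948 = 0.0595 → 6.0 cM.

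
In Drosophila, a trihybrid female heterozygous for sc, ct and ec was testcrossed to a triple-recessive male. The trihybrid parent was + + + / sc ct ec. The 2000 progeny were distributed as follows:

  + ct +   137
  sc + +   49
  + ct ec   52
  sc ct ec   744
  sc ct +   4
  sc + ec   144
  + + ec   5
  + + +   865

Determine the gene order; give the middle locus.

The two rarest classes, + + ec and sc ct +, are the double crossovers. Comparing them with the parentals, only the ec allele has switched, so ec is the middle locus and the order is ct – ec – sc.

ec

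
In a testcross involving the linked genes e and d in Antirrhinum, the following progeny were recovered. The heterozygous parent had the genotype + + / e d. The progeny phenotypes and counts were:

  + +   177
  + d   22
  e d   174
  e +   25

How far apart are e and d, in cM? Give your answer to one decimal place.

The recombinant classes are + d and e +: 22 + 25 = 47.
Recombination frequency = 47/398 = 0.1181 ≈ 11.8%, i.e. 11.8 cM.

11.8 cM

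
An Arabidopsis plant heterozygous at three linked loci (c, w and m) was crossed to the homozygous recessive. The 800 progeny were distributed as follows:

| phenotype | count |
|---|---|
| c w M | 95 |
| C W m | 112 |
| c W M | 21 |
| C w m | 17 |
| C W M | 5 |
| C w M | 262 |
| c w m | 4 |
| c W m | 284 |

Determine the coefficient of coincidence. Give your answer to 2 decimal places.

The two most frequent reciprocal classes, C w M and c W m, are the parental types, so the F1 was C w M / c W m.
The two rarest classes, C W M and c w m, are the double crossovers. Comparing them with the parentals, only the w allele has switched, so w is the middle locus and the order is m – w – c.
m–w: (38 + 9)/800 = 0.0587; w–c: (207 + 9)/800 = 0.2700.
Expected DCO frequency = 0.0587 × 0.2700 ≈ 0.01585; observed = 9/800 ≈ 0.01125.
Coefficient of coincidence = 0.01125/0.01585 ≈ 0.71.

0.71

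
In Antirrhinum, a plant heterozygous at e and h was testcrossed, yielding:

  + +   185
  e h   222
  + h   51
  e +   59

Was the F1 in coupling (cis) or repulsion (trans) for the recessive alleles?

cis

The two most frequent classes are + + (185) and e h (222); these are the parental (non-recombinant) types.
So the F1 carried + + on one chromosome and e h on the other — the recessive alleles are on the same chromosome (cis / coupling).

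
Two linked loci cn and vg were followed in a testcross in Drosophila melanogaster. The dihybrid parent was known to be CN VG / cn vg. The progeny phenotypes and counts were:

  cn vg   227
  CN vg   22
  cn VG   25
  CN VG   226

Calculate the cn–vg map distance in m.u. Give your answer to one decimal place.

9.4 m.u.

The recombinant classes are CN vg and cn VG: 22 + 25 = 47.
Recombination frequency = 47/500 = 0.0940 ≈ 9.4%, i.e. 9.4 m.u.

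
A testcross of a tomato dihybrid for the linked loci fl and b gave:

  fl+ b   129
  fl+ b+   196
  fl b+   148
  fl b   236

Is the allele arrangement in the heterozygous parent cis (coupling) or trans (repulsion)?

The two most frequent classes are fl+ b+ (196) and fl b (236); these are the parental (non-recombinant) types.
So the F1 carried fl+ b+ on one chromosome and fl b on the other — the recessive alleles are on the same chromosome (cis / coupling).

cis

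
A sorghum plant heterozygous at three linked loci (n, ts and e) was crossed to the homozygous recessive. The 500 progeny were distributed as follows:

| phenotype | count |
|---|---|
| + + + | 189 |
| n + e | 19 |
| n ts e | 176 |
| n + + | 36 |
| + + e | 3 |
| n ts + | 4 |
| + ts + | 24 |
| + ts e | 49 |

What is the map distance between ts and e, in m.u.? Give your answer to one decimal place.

10.0 m.u.

The two most frequent reciprocal classes, n ts e and + + +, are the parental types, so the F1 was n ts e / + + +.
The two rarest classes, n ts + and + + e, are the double crossovers. Comparing them with the parentals, only the e allele has switched, so e is the middle locus and the order is n – e – ts.
Crossovers in the e–ts interval produce the single-crossover classes n + e and + ts + (19 + 24 = 43) plus the double crossovers (7).
RF(e–ts) = (43 + 7) / 500 = 50/500 = 0.1000 → 10.0 m.u.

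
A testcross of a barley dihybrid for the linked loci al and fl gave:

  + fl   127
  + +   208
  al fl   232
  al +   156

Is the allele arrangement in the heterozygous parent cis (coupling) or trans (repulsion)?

The two most frequent classes are + + (208) and al fl (232); these are the parental (non-recombinant) types.
So the F1 carried + + on one chromosome and al fl on the other — the recessive alleles are on the same chromosome (cis / coupling).

cis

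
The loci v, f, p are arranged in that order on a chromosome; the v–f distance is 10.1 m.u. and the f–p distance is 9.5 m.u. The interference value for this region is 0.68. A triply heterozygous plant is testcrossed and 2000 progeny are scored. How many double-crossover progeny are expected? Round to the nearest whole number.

6

Map distances give recombination frequencies of 0.101 and 0.095 for the two intervals.
With interference 0.68 (so coincidence = 0.32), expected double-crossover frequency = 0.101 × 0.095 × 0.32 = 0.00307.
Expected number = 0.00307 × 2000 = 6.14 ≈ 6.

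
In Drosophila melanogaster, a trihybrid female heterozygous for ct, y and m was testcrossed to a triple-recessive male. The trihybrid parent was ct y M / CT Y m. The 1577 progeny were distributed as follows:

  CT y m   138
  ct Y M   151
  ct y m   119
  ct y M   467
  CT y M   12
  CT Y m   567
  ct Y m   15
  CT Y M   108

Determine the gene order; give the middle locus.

ct

The two rarest classes, CT y M and ct Y m, are the double crossovers. Comparing them with the parentals, only the ct allele has switched, so ct is the middle locus and the order is m – ct – y.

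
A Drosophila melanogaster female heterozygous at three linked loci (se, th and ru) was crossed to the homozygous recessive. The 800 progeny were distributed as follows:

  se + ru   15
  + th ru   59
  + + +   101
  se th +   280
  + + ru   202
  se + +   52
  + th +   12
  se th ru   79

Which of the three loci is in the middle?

The two most frequent reciprocal classes, + + ru and se th +, are the parental types, so the F1 was + + ru / se th +.
The two rarest classes, se + ru and + th +, are the double crossovers. Comparing them with the parentals, only the se allele has switched, so se is the middle locus and the order is ru – se – th.

se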